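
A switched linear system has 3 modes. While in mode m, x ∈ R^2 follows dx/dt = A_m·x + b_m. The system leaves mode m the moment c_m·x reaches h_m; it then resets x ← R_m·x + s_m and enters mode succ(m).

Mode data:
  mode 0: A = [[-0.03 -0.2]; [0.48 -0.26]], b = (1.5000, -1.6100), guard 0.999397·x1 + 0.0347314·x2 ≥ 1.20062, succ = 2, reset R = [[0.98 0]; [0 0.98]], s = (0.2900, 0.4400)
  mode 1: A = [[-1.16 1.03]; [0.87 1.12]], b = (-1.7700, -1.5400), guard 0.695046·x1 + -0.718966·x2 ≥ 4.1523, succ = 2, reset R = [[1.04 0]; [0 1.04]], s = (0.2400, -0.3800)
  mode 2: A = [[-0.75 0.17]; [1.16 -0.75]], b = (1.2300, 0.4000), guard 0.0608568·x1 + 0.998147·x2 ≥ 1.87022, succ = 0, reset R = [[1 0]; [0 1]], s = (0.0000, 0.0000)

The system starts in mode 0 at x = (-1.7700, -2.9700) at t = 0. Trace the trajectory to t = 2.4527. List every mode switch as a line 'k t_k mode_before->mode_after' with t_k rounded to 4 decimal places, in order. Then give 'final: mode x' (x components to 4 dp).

Mode 0: guard c·x = 1.2006 hit at Δt = 1.3848 (t = 1.3848), x⁻ = (1.3410, -4.0191) → reset → x⁺ = (1.6042, -3.4987), jump to mode 2
Mode 2: flow for 1.0679 to horizon, guard not reached → x = (1.4617, -0.0278)

1 1.3848 0->2
final: 2 1.4617 -0.0278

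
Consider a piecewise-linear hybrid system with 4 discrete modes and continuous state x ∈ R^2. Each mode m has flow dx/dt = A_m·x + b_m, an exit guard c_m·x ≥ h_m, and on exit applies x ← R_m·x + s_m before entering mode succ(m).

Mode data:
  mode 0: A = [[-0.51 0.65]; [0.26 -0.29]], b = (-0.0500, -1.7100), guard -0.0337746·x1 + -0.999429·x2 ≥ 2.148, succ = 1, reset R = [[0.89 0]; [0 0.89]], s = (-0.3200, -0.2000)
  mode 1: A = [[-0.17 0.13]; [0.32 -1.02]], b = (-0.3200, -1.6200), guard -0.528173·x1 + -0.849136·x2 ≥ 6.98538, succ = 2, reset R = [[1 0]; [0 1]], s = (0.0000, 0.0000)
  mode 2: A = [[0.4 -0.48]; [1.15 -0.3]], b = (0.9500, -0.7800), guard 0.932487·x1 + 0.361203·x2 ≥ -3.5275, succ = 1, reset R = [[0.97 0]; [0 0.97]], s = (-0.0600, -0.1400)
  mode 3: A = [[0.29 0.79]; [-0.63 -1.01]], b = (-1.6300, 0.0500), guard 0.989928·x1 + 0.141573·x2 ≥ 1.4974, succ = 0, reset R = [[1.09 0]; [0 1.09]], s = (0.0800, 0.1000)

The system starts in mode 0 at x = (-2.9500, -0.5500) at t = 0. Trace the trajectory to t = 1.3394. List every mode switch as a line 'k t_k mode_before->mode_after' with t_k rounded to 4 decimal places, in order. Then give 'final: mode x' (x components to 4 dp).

Mode 0: guard c·x = 2.1480 hit at Δt = 0.7460 (t = 0.7460), x⁻ = (-2.6064, -2.0611) → reset → x⁺ = (-2.6397, -2.0344), jump to mode 1
Mode 1: flow for 0.5934 to horizon, guard not reached → x = (-2.7236, -2.2144)

1 0.7460 0->1
final: 1 -2.7236 -2.2144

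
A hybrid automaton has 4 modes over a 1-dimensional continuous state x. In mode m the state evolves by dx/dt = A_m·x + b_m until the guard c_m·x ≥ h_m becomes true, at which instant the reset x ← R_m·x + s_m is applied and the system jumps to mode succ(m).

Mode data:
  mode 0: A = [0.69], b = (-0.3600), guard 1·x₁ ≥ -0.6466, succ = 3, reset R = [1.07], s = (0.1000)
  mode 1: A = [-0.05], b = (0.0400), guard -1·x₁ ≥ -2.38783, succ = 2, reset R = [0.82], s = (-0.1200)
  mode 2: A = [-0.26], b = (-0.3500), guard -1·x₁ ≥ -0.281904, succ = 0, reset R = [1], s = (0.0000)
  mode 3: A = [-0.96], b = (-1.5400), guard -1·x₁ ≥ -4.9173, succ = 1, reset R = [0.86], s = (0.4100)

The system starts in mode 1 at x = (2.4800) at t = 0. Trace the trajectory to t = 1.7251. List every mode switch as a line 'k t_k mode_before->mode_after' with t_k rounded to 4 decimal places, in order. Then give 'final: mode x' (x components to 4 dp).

Mode 1: guard c·x = -2.3878 hit at Δt = 1.1285 (t = 1.1285), x⁻ = (2.3878) → reset → x⁺ = (1.8380), jump to mode 2
Mode 2: flow for 0.5966 to horizon, guard not reached → x = (1.3805)

1 1.1285 1->2
final: 2 1.3805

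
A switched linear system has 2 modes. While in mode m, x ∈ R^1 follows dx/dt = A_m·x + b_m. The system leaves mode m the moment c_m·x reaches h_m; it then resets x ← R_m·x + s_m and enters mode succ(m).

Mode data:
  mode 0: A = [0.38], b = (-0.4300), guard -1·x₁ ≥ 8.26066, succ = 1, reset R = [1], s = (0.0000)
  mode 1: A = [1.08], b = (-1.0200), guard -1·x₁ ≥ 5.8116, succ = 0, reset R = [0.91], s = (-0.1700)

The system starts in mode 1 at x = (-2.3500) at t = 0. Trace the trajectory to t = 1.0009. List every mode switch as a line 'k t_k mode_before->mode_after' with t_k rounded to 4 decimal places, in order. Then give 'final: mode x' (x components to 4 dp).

1 0.6650 1->0
final: 0 -6.3558

Mode 1: guard c·x = 5.8116 hit at Δt = 0.6650 (t = 0.6650), x⁻ = (-5.8116) → reset → x⁺ = (-5.4586), jump to mode 0
Mode 0: flow for 0.3359 to horizon, guard not reached → x = (-6.3558)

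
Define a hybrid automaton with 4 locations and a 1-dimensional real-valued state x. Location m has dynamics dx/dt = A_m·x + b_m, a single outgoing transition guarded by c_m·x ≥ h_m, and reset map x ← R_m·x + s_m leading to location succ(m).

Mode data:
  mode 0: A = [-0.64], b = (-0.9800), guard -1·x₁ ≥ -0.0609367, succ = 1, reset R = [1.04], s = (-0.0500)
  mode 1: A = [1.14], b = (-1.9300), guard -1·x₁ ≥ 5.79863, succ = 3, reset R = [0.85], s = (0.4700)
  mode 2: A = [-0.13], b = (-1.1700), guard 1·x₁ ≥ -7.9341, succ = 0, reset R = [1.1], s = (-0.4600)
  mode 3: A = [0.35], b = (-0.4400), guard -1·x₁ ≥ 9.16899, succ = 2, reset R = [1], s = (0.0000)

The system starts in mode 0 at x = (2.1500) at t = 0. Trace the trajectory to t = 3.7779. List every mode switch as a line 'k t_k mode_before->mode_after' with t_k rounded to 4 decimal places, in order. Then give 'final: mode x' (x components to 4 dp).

1 1.3096 0->1
2 2.6212 1->3
final: 3 -7.3115

Mode 0: guard c·x = -0.0609 hit at Δt = 1.3096 (t = 1.3096), x⁻ = (0.0609) → reset → x⁺ = (0.0134), jump to mode 1
Mode 1: guard c·x = 5.7986 hit at Δt = 1.3116 (t = 2.6212), x⁻ = (-5.7986) → reset → x⁺ = (-4.4588), jump to mode 3
Mode 3: flow for 1.1567 to horizon, guard not reached → x = (-7.3115)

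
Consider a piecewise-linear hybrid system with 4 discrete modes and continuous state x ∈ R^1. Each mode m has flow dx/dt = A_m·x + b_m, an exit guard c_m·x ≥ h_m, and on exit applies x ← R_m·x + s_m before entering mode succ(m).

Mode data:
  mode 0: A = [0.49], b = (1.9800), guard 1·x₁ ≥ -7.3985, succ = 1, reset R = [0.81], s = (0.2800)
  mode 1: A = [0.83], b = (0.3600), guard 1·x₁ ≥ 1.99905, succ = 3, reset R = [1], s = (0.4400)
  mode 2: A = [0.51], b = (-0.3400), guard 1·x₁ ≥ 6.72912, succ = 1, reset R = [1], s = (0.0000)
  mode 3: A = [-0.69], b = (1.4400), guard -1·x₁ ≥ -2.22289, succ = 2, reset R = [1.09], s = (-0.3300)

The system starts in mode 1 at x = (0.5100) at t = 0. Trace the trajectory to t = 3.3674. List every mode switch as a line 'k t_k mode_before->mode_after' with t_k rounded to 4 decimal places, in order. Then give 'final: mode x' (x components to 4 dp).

Mode 1: guard c·x = 1.9990 hit at Δt = 1.1409 (t = 1.1409), x⁻ = (1.9990) → reset → x⁺ = (2.4390), jump to mode 3
Mode 3: guard c·x = -2.2229 hit at Δt = 1.3793 (t = 2.5202), x⁻ = (2.2229) → reset → x⁺ = (2.0930), jump to mode 2
Mode 2: flow for 0.8472 to horizon, guard not reached → x = (2.8638)

1 1.1409 1->3
2 2.5202 3->2
final: 2 2.8638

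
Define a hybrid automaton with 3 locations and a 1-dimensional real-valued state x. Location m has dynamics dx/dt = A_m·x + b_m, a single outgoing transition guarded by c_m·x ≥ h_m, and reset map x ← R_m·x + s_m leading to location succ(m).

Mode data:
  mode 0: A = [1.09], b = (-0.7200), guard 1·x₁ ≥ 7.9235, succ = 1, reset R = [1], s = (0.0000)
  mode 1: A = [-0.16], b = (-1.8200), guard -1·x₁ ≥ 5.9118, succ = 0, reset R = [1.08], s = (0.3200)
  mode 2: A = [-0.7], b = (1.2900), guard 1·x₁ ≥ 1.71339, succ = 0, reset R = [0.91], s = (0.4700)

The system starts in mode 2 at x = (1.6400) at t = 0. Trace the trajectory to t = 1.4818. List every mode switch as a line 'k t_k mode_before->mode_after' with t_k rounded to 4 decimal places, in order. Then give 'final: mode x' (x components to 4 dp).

Mode 2: guard c·x = 1.7134 hit at Δt = 0.6415 (t = 0.6415), x⁻ = (1.7134) → reset → x⁺ = (2.0292), jump to mode 0
Mode 0: flow for 0.8403 to horizon, guard not reached → x = (4.0808)

1 0.6415 2->0
final: 0 4.0808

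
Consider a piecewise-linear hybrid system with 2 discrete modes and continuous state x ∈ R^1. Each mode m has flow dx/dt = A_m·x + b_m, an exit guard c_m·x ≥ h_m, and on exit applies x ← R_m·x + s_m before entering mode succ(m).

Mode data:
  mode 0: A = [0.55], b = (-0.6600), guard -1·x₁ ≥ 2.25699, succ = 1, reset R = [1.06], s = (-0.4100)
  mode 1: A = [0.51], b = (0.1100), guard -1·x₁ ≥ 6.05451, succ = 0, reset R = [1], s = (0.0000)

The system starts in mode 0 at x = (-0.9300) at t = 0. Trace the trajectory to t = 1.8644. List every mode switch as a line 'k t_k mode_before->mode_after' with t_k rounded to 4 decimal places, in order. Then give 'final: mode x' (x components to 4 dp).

1 0.8805 0->1
final: 1 -4.4881

Mode 0: guard c·x = 2.2570 hit at Δt = 0.8805 (t = 0.8805), x⁻ = (-2.2570) → reset → x⁺ = (-2.8024), jump to mode 1
Mode 1: flow for 0.9839 to horizon, guard not reached → x = (-4.4881)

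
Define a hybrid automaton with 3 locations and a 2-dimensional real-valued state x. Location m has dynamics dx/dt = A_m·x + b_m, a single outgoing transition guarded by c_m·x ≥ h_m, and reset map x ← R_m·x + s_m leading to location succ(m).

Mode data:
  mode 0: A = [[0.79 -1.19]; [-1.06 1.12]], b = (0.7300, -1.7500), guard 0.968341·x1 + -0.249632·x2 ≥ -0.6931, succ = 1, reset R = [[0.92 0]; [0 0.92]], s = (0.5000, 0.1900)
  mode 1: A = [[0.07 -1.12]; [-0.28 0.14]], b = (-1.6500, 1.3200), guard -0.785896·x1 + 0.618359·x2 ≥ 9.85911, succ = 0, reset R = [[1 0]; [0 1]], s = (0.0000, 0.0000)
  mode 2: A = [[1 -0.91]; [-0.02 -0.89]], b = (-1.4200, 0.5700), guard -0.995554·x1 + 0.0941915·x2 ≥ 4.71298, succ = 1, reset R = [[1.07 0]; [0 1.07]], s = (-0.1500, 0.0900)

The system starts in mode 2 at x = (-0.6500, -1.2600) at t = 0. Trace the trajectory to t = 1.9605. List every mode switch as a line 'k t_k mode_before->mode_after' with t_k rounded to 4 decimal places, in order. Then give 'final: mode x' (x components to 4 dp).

Mode 2: guard c·x = 4.7130 hit at Δt = 1.3063 (t = 1.3063), x⁻ = (-4.7260, 0.0851) → reset → x⁺ = (-5.2068, 0.1810), jump to mode 1
Mode 1: flow for 0.6542 to horizon, guard not reached → x = (-7.4367, 2.2859)

1 1.3063 2->1
final: 1 -7.4367 2.2859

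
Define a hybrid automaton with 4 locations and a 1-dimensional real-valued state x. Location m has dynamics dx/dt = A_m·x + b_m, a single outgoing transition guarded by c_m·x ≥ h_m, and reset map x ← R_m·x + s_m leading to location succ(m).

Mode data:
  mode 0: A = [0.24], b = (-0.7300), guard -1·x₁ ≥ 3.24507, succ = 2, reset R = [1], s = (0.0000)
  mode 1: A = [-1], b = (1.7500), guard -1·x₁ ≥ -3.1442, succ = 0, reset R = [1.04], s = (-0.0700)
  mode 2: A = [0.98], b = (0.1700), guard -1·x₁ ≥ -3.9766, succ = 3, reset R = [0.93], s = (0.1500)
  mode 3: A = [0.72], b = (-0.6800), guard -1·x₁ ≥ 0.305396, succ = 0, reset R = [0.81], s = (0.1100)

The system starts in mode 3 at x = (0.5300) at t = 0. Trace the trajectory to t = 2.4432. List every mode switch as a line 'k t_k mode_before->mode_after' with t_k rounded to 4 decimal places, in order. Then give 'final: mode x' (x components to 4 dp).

1 1.5331 3->0
final: 0 -0.9134

Mode 3: guard c·x = 0.3054 hit at Δt = 1.5331 (t = 1.5331), x⁻ = (-0.3054) → reset → x⁺ = (-0.1374), jump to mode 0
Mode 0: flow for 0.9101 to horizon, guard not reached → x = (-0.9134)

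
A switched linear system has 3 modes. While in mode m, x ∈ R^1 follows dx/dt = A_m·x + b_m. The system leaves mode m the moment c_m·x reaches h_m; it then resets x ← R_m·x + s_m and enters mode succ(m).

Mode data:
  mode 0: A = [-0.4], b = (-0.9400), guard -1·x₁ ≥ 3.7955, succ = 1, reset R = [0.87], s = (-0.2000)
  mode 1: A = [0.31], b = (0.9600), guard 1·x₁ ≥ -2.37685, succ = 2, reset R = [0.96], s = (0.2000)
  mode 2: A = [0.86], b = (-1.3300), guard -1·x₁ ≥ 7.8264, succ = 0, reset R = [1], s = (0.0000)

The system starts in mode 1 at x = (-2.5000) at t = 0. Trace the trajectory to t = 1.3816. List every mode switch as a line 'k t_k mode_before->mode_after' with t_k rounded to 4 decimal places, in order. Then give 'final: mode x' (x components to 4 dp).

Mode 1: guard c·x = -2.3769 hit at Δt = 0.6052 (t = 0.6052), x⁻ = (-2.3769) → reset → x⁺ = (-2.0818), jump to mode 2
Mode 2: flow for 0.7764 to horizon, guard not reached → x = (-5.5279)

1 0.6052 1->2
final: 2 -5.5279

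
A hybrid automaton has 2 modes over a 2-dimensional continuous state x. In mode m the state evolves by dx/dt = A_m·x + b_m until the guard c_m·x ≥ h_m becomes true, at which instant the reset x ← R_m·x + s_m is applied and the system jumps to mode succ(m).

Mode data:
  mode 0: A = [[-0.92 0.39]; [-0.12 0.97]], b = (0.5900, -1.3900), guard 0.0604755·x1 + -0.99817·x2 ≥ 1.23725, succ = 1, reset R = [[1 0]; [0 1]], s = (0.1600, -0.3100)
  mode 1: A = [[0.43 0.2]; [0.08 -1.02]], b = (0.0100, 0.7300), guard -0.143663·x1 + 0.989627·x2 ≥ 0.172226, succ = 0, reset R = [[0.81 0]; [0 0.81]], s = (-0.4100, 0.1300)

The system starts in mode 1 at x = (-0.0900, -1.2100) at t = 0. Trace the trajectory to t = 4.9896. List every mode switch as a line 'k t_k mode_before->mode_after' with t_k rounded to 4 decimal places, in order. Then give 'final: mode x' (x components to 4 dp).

1 1.1937 1->0
2 2.0436 0->1
3 3.4445 1->0
4 4.3097 0->1
final: 1 0.1439 -0.4085

Mode 1: guard c·x = 0.1722 hit at Δt = 1.1937 (t = 1.1937), x⁻ = (-0.2783, 0.1336) → reset → x⁺ = (-0.6354, 0.2382), jump to mode 0
Mode 0: guard c·x = 1.2372 hit at Δt = 0.8499 (t = 2.0436), x⁻ = (-0.0561, -1.2429) → reset → x⁺ = (0.1039, -1.5529), jump to mode 1
Mode 1: guard c·x = 0.1722 hit at Δt = 1.4009 (t = 3.4445), x⁻ = (-0.0120, 0.1723) → reset → x⁺ = (-0.4197, 0.2696), jump to mode 0
Mode 0: guard c·x = 1.2372 hit at Δt = 0.8651 (t = 4.3097), x⁻ = (0.0523, -1.2363) → reset → x⁺ = (0.2123, -1.5463), jump to mode 1
Mode 1: flow for 0.6799 to horizon, guard not reached → x = (0.1439, -0.4085)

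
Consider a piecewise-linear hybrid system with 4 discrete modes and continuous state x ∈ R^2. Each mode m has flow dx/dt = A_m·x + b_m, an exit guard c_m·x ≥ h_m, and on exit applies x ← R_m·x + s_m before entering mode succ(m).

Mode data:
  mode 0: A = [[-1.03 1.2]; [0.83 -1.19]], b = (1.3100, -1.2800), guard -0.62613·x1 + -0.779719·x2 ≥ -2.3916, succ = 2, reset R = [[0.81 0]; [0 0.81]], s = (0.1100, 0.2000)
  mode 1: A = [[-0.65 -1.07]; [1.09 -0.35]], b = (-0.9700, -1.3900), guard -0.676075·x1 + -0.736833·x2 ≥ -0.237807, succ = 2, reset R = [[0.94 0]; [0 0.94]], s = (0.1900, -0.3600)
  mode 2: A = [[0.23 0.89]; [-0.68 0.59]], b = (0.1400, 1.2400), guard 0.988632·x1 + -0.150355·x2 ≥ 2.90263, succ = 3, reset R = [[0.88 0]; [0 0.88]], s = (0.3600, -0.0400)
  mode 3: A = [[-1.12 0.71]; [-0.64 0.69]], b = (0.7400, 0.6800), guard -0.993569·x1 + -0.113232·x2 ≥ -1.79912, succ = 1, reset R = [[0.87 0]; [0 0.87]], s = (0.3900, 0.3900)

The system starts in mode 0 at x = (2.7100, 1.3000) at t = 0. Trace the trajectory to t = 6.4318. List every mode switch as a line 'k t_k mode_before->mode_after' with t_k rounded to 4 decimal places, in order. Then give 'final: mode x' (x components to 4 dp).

1 0.8655 0->2
2 1.3866 2->3
3 2.3225 3->1
4 3.1461 1->2
5 5.2760 2->3
final: 3 2.2599 2.1763

Mode 0: guard c·x = -2.3916 hit at Δt = 0.8655 (t = 0.8655), x⁻ = (2.6111, 0.9705) → reset → x⁺ = (2.2250, 0.9861), jump to mode 2
Mode 2: guard c·x = 2.9026 hit at Δt = 0.5211 (t = 1.3866), x⁻ = (3.0894, 1.0083) → reset → x⁺ = (3.0786, 0.8473), jump to mode 3
Mode 3: guard c·x = -1.7991 hit at Δt = 0.9359 (t = 2.3225), x⁻ = (1.7541, 0.4975) → reset → x⁺ = (1.9160, 0.8229), jump to mode 1
Mode 1: guard c·x = -0.2378 hit at Δt = 0.8236 (t = 3.1461), x⁻ = (0.0661, 0.2621) → reset → x⁺ = (0.2522, -0.1137), jump to mode 2
Mode 2: guard c·x = 2.9026 hit at Δt = 2.1299 (t = 5.2760), x⁻ = (3.2546, 2.0950) → reset → x⁺ = (3.2241, 1.8036), jump to mode 3
Mode 3: flow for 1.1558 to horizon, guard not reached → x = (2.2599, 2.1763)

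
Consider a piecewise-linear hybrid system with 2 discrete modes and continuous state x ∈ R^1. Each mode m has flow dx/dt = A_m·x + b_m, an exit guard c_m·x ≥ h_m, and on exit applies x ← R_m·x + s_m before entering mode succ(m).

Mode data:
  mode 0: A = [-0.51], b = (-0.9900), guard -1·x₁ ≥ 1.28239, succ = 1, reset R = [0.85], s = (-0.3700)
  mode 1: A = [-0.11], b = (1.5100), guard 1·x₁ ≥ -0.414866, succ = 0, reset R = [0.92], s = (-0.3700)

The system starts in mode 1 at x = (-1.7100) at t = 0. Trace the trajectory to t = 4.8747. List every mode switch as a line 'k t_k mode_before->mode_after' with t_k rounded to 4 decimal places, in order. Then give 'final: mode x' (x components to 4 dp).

1 0.7966 1->0
2 1.9552 0->1
3 2.6034 1->0
4 3.7620 0->1
5 4.4102 1->0
final: 0 -1.0026

Mode 1: guard c·x = -0.4149 hit at Δt = 0.7966 (t = 0.7966), x⁻ = (-0.4149) → reset → x⁺ = (-0.7517), jump to mode 0
Mode 0: guard c·x = 1.2824 hit at Δt = 1.1586 (t = 1.9552), x⁻ = (-1.2824) → reset → x⁺ = (-1.4600), jump to mode 1
Mode 1: guard c·x = -0.4149 hit at Δt = 0.6482 (t = 2.6034), x⁻ = (-0.4149) → reset → x⁺ = (-0.7517), jump to mode 0
Mode 0: guard c·x = 1.2824 hit at Δt = 1.1586 (t = 3.7620), x⁻ = (-1.2824) → reset → x⁺ = (-1.4600), jump to mode 1
Mode 1: guard c·x = -0.4149 hit at Δt = 0.6482 (t = 4.4102), x⁻ = (-0.4149) → reset → x⁺ = (-0.7517), jump to mode 0
Mode 0: flow for 0.4645 to horizon, guard not reached → x = (-1.0026)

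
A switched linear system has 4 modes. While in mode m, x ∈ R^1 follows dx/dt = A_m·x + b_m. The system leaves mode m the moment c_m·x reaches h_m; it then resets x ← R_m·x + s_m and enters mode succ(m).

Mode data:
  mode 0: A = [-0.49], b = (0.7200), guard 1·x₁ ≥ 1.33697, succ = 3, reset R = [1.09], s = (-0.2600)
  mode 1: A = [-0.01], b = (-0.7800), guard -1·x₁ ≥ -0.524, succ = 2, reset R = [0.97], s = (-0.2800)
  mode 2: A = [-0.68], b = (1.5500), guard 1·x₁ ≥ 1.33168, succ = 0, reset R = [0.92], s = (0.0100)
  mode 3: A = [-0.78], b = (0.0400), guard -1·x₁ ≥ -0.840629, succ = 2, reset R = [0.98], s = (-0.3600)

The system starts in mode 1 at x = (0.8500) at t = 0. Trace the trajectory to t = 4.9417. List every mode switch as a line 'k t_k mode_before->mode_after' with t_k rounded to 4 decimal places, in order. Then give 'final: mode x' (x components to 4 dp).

Mode 1: guard c·x = -0.5240 hit at Δt = 0.4143 (t = 0.4143), x⁻ = (0.5240) → reset → x⁺ = (0.2283), jump to mode 2
Mode 2: guard c·x = 1.3317 hit at Δt = 1.1354 (t = 1.5497), x⁻ = (1.3317) → reset → x⁺ = (1.2351), jump to mode 0
Mode 0: guard c·x = 1.3370 hit at Δt = 1.1641 (t = 2.7138), x⁻ = (1.3370) → reset → x⁺ = (1.1973), jump to mode 3
Mode 3: guard c·x = -0.8406 hit at Δt = 0.4780 (t = 3.1918), x⁻ = (0.8406) → reset → x⁺ = (0.4638), jump to mode 2
Mode 2: guard c·x = 1.3317 hit at Δt = 0.9560 (t = 4.1478), x⁻ = (1.3317) → reset → x⁺ = (1.2351), jump to mode 0
Mode 0: flow for 0.7939 to horizon, guard not reached → x = (1.3106)

1 0.4143 1->2
2 1.5497 2->0
3 2.7138 0->3
4 3.1918 3->2
5 4.1478 2->0
final: 0 1.3106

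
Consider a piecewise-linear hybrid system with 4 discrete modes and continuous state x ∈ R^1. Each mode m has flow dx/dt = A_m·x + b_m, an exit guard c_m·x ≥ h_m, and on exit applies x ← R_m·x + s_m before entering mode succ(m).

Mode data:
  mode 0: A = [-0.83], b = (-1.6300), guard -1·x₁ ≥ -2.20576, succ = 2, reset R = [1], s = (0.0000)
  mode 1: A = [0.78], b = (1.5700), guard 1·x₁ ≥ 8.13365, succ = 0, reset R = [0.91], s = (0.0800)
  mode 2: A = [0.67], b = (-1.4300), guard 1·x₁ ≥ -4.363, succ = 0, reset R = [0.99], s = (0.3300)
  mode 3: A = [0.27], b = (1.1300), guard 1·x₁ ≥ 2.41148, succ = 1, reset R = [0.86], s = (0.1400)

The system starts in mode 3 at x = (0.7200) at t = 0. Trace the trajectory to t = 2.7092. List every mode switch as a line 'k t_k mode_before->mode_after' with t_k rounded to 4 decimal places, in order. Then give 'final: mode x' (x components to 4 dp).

Mode 3: guard c·x = 2.4115 hit at Δt = 1.0973 (t = 1.0973), x⁻ = (2.4115) → reset → x⁺ = (2.2139), jump to mode 1
Mode 1: guard c·x = 8.1336 hit at Δt = 1.1227 (t = 2.2200), x⁻ = (8.1336) → reset → x⁺ = (7.4816), jump to mode 0
Mode 0: flow for 0.4892 to horizon, guard not reached → x = (4.3295)

1 1.0973 3->1
2 2.2200 1->0
final: 0 4.3295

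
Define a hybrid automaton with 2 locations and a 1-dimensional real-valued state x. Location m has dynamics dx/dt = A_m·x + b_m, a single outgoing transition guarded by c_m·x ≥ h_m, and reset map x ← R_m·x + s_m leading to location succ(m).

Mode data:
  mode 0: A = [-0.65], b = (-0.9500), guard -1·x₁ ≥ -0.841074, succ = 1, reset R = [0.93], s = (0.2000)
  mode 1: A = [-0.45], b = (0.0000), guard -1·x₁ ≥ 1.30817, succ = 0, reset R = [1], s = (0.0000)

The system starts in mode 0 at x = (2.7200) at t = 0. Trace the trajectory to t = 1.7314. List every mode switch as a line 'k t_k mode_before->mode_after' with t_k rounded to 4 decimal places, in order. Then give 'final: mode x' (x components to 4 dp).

Mode 0: guard c·x = -0.8411 hit at Δt = 0.9179 (t = 0.9179), x⁻ = (0.8411) → reset → x⁺ = (0.9822), jump to mode 1
Mode 1: flow for 0.8135 to horizon, guard not reached → x = (0.6811)

1 0.9179 0->1
final: 1 0.6811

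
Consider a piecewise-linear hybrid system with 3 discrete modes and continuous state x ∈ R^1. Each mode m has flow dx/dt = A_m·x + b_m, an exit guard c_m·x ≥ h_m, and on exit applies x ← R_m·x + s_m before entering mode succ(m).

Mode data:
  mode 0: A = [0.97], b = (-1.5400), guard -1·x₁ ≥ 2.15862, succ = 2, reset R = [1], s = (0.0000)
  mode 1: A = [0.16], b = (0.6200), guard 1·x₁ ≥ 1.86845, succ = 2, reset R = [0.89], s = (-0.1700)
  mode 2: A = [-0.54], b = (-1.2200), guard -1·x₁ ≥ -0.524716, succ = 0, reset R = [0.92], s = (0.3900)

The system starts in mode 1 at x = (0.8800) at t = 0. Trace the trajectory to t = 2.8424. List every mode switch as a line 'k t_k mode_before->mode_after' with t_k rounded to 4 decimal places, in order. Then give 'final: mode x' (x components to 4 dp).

Mode 1: guard c·x = 1.8684 hit at Δt = 1.1804 (t = 1.1804), x⁻ = (1.8684) → reset → x⁺ = (1.4929), jump to mode 2
Mode 2: guard c·x = -0.5247 hit at Δt = 0.5527 (t = 1.7331), x⁻ = (0.5247) → reset → x⁺ = (0.8727), jump to mode 0
Mode 0: flow for 1.1093 to horizon, guard not reached → x = (-0.5091)

1 1.1804 1->2
2 1.7331 2->0
final: 0 -0.5091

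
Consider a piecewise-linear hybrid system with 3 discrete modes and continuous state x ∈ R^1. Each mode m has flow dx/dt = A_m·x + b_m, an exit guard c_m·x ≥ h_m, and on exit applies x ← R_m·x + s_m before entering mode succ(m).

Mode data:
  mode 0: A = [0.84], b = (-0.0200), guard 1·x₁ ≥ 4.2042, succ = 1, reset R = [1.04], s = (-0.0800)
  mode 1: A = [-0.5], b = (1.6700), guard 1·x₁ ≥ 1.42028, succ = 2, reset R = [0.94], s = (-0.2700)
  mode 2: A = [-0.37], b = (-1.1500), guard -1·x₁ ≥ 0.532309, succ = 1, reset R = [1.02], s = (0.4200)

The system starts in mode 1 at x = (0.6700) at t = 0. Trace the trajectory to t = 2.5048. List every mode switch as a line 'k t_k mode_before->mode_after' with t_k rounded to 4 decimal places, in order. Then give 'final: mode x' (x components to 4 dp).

Mode 1: guard c·x = 1.4203 hit at Δt = 0.6598 (t = 0.6598), x⁻ = (1.4203) → reset → x⁺ = (1.0651), jump to mode 2
Mode 2: guard c·x = 0.5323 hit at Δt = 1.3041 (t = 1.9639), x⁻ = (-0.5323) → reset → x⁺ = (-0.1230), jump to mode 1
Mode 1: flow for 0.5409 to horizon, guard not reached → x = (0.6976)

1 0.6598 1->2
2 1.9639 2->1
final: 1 0.6976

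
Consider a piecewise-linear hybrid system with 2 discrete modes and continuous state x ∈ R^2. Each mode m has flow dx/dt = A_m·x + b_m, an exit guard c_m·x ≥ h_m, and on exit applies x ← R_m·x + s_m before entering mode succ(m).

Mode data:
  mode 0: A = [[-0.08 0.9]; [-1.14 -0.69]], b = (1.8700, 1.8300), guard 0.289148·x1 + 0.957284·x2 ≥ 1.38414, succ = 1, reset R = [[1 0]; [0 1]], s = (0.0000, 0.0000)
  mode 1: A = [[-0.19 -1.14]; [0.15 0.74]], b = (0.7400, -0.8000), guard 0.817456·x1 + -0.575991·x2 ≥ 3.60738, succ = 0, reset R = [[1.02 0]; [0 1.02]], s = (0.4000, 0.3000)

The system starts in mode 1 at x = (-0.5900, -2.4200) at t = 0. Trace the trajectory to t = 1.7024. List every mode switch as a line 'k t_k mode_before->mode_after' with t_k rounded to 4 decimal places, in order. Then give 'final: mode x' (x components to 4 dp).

1 0.5118 1->0
final: 0 1.3700 -1.5151

Mode 1: guard c·x = 3.6074 hit at Δt = 0.5118 (t = 0.5118), x⁻ = (1.5966, -3.9969) → reset → x⁺ = (2.0286, -3.7769), jump to mode 0
Mode 0: flow for 1.1906 to horizon, guard not reached → x = (1.3700, -1.5151)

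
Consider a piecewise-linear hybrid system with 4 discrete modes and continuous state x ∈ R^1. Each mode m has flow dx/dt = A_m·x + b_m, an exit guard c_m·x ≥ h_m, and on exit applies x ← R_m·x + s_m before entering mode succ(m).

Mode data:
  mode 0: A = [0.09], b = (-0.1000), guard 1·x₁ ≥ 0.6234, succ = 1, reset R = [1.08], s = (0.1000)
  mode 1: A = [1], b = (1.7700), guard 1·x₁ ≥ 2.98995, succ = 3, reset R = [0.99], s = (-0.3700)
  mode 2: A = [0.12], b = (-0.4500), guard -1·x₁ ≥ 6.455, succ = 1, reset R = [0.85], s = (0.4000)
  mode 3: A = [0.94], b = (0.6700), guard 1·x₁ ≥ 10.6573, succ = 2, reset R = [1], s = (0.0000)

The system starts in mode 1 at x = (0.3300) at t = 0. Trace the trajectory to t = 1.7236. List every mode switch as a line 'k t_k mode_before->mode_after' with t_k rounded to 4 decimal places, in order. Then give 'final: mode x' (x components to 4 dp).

1 0.8183 1->3
final: 3 7.0223

Mode 1: guard c·x = 2.9899 hit at Δt = 0.8183 (t = 0.8183), x⁻ = (2.9899) → reset → x⁺ = (2.5901), jump to mode 3
Mode 3: flow for 0.9053 to horizon, guard not reached → x = (7.0223)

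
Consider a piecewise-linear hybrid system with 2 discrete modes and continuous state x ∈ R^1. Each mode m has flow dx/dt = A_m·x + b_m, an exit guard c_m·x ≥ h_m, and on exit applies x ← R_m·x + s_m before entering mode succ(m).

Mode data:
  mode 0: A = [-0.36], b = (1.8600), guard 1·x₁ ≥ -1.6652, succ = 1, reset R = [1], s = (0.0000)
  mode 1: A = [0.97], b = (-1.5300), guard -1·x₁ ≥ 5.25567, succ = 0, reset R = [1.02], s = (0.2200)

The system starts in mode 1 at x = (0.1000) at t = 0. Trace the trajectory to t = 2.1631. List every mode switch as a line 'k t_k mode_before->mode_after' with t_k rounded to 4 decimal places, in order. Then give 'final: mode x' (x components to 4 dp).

1 1.5789 1->0
final: 0 -3.1858

Mode 1: guard c·x = 5.2557 hit at Δt = 1.5789 (t = 1.5789), x⁻ = (-5.2557) → reset → x⁺ = (-5.1408), jump to mode 0
Mode 0: flow for 0.5842 to horizon, guard not reached → x = (-3.1858)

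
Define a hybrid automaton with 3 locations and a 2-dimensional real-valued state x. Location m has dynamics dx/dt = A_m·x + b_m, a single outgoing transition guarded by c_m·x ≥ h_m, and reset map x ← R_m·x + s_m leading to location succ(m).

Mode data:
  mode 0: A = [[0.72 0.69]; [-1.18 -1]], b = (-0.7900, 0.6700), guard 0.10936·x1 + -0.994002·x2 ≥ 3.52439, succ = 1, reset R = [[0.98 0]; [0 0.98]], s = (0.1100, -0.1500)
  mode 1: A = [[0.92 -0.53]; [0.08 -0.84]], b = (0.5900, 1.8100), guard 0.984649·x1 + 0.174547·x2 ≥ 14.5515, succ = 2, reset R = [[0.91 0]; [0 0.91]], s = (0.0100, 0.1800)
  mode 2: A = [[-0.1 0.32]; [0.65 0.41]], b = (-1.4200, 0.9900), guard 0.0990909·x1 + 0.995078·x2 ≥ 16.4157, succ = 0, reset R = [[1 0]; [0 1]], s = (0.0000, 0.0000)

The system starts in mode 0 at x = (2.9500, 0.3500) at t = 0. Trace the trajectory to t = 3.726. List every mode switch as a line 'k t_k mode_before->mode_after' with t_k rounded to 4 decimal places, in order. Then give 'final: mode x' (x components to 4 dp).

1 1.5735 0->1
2 2.7032 1->2
final: 2 12.7202 12.9453

Mode 0: guard c·x = 3.5244 hit at Δt = 1.5735 (t = 1.5735), x⁻ = (4.2397, -3.0792) → reset → x⁺ = (4.2649, -3.1676), jump to mode 1
Mode 1: guard c·x = 14.5515 hit at Δt = 1.1297 (t = 2.7032), x⁻ = (14.6626, 0.6530) → reset → x⁺ = (13.3530, 0.7742), jump to mode 2
Mode 2: flow for 1.0228 to horizon, guard not reached → x = (12.7202, 12.9453)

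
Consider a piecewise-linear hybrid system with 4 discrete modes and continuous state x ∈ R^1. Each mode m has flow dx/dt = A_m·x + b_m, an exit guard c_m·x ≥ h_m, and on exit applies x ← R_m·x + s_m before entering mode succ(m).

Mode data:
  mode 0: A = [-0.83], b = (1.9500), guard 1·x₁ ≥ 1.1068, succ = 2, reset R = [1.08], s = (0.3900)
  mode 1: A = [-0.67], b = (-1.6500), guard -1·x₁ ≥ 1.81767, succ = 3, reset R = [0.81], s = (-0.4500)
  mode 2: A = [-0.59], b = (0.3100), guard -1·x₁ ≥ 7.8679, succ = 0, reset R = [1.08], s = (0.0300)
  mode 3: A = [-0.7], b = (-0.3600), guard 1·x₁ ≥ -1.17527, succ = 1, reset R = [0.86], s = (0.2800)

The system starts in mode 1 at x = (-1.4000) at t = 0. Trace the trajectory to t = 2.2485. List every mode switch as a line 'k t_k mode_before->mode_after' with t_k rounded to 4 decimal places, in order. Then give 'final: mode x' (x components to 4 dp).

Mode 1: guard c·x = 1.8177 hit at Δt = 0.7452 (t = 0.7452), x⁻ = (-1.8177) → reset → x⁺ = (-1.9223), jump to mode 3
Mode 3: guard c·x = -1.1753 hit at Δt = 1.0803 (t = 1.8255), x⁻ = (-1.1753) → reset → x⁺ = (-0.7307), jump to mode 1
Mode 1: flow for 0.4230 to horizon, guard not reached → x = (-1.1582)

1 0.7452 1->3
2 1.8255 3->1
final: 1 -1.1582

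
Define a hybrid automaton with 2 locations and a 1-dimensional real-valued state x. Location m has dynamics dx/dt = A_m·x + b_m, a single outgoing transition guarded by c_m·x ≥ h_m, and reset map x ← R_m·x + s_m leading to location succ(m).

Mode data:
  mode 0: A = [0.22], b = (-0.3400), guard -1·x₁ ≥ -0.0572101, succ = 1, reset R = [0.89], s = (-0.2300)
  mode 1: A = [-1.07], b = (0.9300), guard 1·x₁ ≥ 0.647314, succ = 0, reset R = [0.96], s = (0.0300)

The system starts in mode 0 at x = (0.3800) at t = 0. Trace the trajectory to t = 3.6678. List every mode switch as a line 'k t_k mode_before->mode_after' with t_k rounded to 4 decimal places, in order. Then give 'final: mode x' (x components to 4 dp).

Mode 0: guard c·x = -0.0572 hit at Δt = 1.1113 (t = 1.1113), x⁻ = (0.0572) → reset → x⁺ = (-0.1791), jump to mode 1
Mode 1: guard c·x = 0.6473 hit at Δt = 1.4513 (t = 2.5626), x⁻ = (0.6473) → reset → x⁺ = (0.6514), jump to mode 0
Mode 0: flow for 1.1052 to horizon, guard not reached → x = (0.4053)

1 1.1113 0->1
2 2.5626 1->0
final: 0 0.4053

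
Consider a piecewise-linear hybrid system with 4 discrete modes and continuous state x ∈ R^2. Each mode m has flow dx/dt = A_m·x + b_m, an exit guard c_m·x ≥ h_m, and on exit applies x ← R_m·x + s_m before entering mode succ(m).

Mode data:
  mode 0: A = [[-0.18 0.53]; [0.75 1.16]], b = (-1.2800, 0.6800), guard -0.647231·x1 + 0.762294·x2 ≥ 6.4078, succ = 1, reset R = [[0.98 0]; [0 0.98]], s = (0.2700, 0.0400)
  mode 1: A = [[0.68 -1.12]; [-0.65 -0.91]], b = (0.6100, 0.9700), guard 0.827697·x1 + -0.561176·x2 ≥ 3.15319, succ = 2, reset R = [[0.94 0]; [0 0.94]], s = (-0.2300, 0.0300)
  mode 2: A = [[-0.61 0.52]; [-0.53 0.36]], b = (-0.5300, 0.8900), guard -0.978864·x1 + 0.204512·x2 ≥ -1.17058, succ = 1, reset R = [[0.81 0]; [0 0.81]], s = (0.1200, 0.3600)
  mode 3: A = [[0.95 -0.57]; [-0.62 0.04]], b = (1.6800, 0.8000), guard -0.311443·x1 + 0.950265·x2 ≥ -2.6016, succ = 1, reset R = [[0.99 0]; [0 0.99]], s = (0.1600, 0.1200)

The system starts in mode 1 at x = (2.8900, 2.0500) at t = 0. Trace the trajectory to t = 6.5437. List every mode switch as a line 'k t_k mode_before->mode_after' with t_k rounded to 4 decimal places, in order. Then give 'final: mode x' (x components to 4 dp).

1 0.7507 1->2
2 2.0289 2->1
3 3.3751 1->2
4 4.4019 2->1
5 5.5647 1->2
final: 2 1.0556 -0.7482

Mode 1: guard c·x = 3.1532 hit at Δt = 0.7507 (t = 0.7507), x⁻ = (4.0599, 0.3692) → reset → x⁺ = (3.5863, 0.3771), jump to mode 2
Mode 2: guard c·x = -1.1706 hit at Δt = 1.2782 (t = 2.0289), x⁻ = (1.2002, 0.0210) → reset → x⁺ = (1.0922, 0.3770), jump to mode 1
Mode 1: guard c·x = 3.1532 hit at Δt = 1.3462 (t = 3.3751), x⁻ = (3.5997, -0.3095) → reset → x⁺ = (3.1538, -0.2609), jump to mode 2
Mode 2: guard c·x = -1.1706 hit at Δt = 1.0268 (t = 4.4019), x⁻ = (1.0618, -0.6415) → reset → x⁺ = (0.9801, -0.1596), jump to mode 1
Mode 1: guard c·x = 3.1532 hit at Δt = 1.1628 (t = 5.5647), x⁻ = (3.5235, -0.4219) → reset → x⁺ = (3.0821, -0.3666), jump to mode 2
Mode 2: flow for 0.9790 to horizon, guard not reached → x = (1.0556, -0.7482)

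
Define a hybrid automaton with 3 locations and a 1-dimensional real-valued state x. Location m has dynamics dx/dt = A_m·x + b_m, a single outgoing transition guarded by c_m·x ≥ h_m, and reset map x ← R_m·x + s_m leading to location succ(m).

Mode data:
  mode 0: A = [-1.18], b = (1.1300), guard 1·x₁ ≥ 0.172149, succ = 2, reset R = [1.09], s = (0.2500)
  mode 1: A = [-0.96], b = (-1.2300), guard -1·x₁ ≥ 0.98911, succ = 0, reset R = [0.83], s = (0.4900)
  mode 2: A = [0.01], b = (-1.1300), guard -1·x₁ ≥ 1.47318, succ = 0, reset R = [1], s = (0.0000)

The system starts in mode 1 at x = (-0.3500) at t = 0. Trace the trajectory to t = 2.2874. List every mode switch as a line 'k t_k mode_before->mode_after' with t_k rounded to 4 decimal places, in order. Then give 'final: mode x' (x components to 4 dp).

1 1.2076 1->0
2 1.6271 0->2
final: 2 -0.3081

Mode 1: guard c·x = 0.9891 hit at Δt = 1.2076 (t = 1.2076), x⁻ = (-0.9891) → reset → x⁺ = (-0.3310), jump to mode 0
Mode 0: guard c·x = 0.1721 hit at Δt = 0.4195 (t = 1.6271), x⁻ = (0.1721) → reset → x⁺ = (0.4376), jump to mode 2
Mode 2: flow for 0.6603 to horizon, guard not reached → x = (-0.3081)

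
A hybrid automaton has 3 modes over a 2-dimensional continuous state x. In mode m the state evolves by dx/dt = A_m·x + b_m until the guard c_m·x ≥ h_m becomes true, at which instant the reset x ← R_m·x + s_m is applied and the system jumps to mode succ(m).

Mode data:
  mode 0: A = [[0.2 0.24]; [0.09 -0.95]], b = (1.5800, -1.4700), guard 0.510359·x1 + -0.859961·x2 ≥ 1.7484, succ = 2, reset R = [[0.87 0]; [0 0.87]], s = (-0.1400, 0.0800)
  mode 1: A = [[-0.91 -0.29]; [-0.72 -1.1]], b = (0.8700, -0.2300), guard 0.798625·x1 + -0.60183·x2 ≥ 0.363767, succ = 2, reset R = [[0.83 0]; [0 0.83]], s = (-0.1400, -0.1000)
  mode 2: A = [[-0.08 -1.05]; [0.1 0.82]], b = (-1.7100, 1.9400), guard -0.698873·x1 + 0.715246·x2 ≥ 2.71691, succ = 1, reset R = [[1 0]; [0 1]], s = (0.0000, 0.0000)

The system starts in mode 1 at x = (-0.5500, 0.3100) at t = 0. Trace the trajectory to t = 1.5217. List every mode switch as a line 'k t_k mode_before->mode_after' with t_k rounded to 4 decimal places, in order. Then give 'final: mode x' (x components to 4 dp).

Mode 1: guard c·x = 0.3638 hit at Δt = 1.1080 (t = 1.1080), x⁻ = (0.3875, -0.0903) → reset → x⁺ = (0.1816, -0.1749), jump to mode 2
Mode 2: flow for 0.4137 to horizon, guard not reached → x = (-0.6243, 0.7016)

1 1.1080 1->2
final: 2 -0.6243 0.7016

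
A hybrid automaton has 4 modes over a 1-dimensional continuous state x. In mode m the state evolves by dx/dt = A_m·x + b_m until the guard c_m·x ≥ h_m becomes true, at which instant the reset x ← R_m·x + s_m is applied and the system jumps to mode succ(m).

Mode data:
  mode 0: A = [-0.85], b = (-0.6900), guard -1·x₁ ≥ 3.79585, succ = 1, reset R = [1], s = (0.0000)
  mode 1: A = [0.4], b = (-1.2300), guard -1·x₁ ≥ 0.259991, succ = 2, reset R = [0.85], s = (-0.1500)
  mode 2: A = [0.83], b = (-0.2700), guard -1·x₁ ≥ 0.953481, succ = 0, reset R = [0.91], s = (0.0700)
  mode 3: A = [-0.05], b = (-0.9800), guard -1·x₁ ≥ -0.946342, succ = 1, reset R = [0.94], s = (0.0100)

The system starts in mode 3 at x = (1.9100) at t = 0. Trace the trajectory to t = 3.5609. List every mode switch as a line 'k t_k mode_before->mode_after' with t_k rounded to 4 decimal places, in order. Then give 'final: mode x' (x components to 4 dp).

1 0.9167 3->1
2 1.9848 1->2
3 2.7172 2->0
final: 0 -0.8049

Mode 3: guard c·x = -0.9463 hit at Δt = 0.9167 (t = 0.9167), x⁻ = (0.9463) → reset → x⁺ = (0.8996), jump to mode 1
Mode 1: guard c·x = 0.2600 hit at Δt = 1.0681 (t = 1.9848), x⁻ = (-0.2600) → reset → x⁺ = (-0.3710), jump to mode 2
Mode 2: guard c·x = 0.9535 hit at Δt = 0.7324 (t = 2.7172), x⁻ = (-0.9535) → reset → x⁺ = (-0.7977), jump to mode 0
Mode 0: flow for 0.8437 to horizon, guard not reached → x = (-0.8049)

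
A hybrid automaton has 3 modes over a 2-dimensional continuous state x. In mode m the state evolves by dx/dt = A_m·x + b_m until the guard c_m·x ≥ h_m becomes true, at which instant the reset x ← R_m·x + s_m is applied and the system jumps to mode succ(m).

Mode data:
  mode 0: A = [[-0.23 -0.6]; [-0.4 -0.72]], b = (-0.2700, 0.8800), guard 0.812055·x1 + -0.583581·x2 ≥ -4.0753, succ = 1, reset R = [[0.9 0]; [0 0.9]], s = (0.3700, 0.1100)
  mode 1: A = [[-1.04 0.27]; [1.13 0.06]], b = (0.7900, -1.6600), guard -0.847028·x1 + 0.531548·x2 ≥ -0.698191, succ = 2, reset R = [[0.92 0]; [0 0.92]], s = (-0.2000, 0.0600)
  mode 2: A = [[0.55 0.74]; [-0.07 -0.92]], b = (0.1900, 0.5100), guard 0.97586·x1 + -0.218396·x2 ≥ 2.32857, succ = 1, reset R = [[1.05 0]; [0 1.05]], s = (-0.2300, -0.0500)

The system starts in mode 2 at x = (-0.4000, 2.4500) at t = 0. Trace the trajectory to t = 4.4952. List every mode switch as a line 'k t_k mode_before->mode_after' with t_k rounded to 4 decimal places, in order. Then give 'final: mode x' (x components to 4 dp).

Mode 2: guard c·x = 2.3286 hit at Δt = 1.5858 (t = 1.5858), x⁻ = (2.5909, 0.9147) → reset → x⁺ = (2.4904, 0.9105), jump to mode 1
Mode 1: guard c·x = -0.6982 hit at Δt = 0.7389 (t = 2.3247), x⁻ = (1.7386, 1.4570) → reset → x⁺ = (1.3995, 1.4005), jump to mode 2
Mode 2: guard c·x = 2.3286 hit at Δt = 0.5600 (t = 2.8847), x⁻ = (2.6094, 0.9973) → reset → x⁺ = (2.5098, 0.9972), jump to mode 1
Mode 1: guard c·x = -0.6982 hit at Δt = 0.6893 (t = 3.5741), x⁻ = (1.7930, 1.5437) → reset → x⁺ = (1.4496, 1.4802), jump to mode 2
Mode 2: guard c·x = 2.3286 hit at Δt = 0.5259 (t = 4.0999), x⁻ = (2.6244, 1.0647) → reset → x⁺ = (2.5257, 1.0679), jump to mode 1
Mode 1: flow for 0.3953 to horizon, guard not reached → x = (2.0434, 1.4536)

1 1.5858 2->1
2 2.3247 1->2
3 2.8847 2->1
4 3.5741 1->2
5 4.0999 2->1
final: 1 2.0434 1.4536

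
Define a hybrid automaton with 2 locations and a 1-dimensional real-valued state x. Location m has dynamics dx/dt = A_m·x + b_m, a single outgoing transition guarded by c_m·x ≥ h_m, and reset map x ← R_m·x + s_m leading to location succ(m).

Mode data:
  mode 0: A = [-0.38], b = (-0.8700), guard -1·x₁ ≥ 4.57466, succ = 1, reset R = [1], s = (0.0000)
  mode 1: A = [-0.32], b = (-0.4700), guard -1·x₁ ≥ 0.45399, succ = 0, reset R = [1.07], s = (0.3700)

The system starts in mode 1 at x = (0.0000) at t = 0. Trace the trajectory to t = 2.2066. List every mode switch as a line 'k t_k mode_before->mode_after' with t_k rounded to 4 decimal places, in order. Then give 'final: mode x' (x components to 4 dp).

1 1.1555 1->0
final: 0 -0.8315

Mode 1: guard c·x = 0.4540 hit at Δt = 1.1555 (t = 1.1555), x⁻ = (-0.4540) → reset → x⁺ = (-0.1158), jump to mode 0
Mode 0: flow for 1.0511 to horizon, guard not reached → x = (-0.8315)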